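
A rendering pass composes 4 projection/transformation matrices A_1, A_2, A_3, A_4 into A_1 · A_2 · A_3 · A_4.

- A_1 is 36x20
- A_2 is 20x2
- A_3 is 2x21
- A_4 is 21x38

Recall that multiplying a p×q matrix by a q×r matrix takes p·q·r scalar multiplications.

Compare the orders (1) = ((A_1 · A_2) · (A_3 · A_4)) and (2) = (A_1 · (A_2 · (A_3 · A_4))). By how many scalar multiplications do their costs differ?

Order (1) = ((A_1 · A_2) · (A_3 · A_4)): (A_1 · A_2): 36×20 by 20×2 → 36×2, cost 36·20·2 = 1440; (A_3 · A_4): 2×21 by 21×38 → 2×38, cost 2·21·38 = 1596; ((A_1 · A_2) · (A_3 · A_4)): 36×2 by 2×38 → 36×38, cost 36·2·38 = 2736; cumulative 5772. Total 5772.
Order (2) = (A_1 · (A_2 · (A_3 · A_4))): (A_3 · A_4): 2×21 by 21×38 → 2×38, cost 2·21·38 = 1596; (A_2 · (A_3 · A_4)): 20×2 by 2×38 → 20×38, cost 20·2·38 = 1520; cumulative 3116; (A_1 · (A_2 · (A_3 · A_4))): 36×20 by 20×38 → 36×38, cost 36·20·38 = 27360; cumulative 30476. Total 30476.
Difference: |5772 − 30476| = 24704.

24704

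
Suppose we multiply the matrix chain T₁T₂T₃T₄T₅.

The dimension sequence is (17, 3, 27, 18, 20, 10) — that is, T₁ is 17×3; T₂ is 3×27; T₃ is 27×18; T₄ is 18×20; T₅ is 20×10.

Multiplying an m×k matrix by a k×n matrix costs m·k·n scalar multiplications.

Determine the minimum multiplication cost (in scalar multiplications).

Adjacent pairs: T₁T₂ = 17·3·27 = 1377; T₂T₃ = 3·27·18 = 1458; T₃T₄ = 27·18·20 = 9720; T₄T₅ = 18·20·10 = 3600.
Length 3: T₁..T₃: k=1: 0+1458+17·3·18=2376; k=2: 1377+0+17·27·18=9639 → min 2376 | T₂..T₄: k=2: 0+9720+3·27·20=11340; k=3: 1458+0+3·18·20=2538 → min 2538 | T₃..T₅: k=3: 0+3600+27·18·10=8460; k=4: 9720+0+27·20·10=15120 → min 8460.
Length 4: T₁..T₄: k=1: 0+2538+17·3·20=3558; k=2: 1377+9720+17·27·20=20277; k=3: 2376+0+17·18·20=8496 → min 3558 | T₂..T₅: k=2: 0+8460+3·27·10=9270; k=3: 1458+3600+3·18·10=5598; k=4: 2538+0+3·20·10=3138 → min 3138.
Length 5: T₁..T₅: k=1: 0+3138+17·3·10=3648; k=2: 1377+8460+17·27·10=14427; k=3: 2376+3600+17·18·10=9036; k=4: 3558+0+17·20·10=6958 → min 3648.
Optimal order: (T₁(((T₂T₃)T₄)T₅)) with cost 3648.

3648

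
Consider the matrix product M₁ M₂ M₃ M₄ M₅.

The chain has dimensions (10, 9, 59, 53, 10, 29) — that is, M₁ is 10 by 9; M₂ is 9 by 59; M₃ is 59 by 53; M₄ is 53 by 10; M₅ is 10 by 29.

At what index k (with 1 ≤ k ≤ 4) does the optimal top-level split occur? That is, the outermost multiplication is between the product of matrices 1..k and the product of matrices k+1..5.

Adjacent pairs: M₁M₂ = 10·9·59 = 5310; M₂M₃ = 9·59·53 = 28143; M₃M₄ = 59·53·10 = 31270; M₄M₅ = 53·10·29 = 15370.
Length 3: M₁..M₃: k=1: 0+28143+10·9·53=32913; k=2: 5310+0+10·59·53=36580 → min 32913 | M₂..M₄: k=2: 0+31270+9·59·10=36580; k=3: 28143+0+9·53·10=32913 → min 32913 | M₃..M₅: k=3: 0+15370+59·53·29=106053; k=4: 31270+0+59·10·29=48380 → min 48380.
Length 4: M₁..M₄: k=1: 0+32913+10·9·10=33813; k=2: 5310+31270+10·59·10=42480; k=3: 32913+0+10·53·10=38213 → min 33813 | M₂..M₅: k=2: 0+48380+9·59·29=63779; k=3: 28143+15370+9·53·29=57346; k=4: 32913+0+9·10·29=35523 → min 35523.
Top-level splits: k=1: (M₁..M₁)·(M₂..M₅) → 0+35523+10·9·29 = 38133; k=2: (M₁..M₂)·(M₃..M₅) → 5310+48380+10·59·29 = 70800; k=3: (M₁..M₃)·(M₄..M₅) → 32913+15370+10·53·29 = 63653; k=4: (M₁..M₄)·(M₅..M₅) → 33813+0+10·10·29 = 36713.
Best split is after M₄, i.e. k = 4.

4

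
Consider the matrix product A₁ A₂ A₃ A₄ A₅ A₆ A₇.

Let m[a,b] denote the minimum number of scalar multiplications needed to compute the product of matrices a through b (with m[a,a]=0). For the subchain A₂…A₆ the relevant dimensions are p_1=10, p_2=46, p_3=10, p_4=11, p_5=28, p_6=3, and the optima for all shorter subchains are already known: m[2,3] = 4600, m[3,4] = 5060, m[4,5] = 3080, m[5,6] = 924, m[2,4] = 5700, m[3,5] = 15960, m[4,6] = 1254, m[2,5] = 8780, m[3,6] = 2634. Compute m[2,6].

4014

m[2,6] = min over k∈[2,5] of m[2,k]+m[k+1,6]+p_{1}·p_k·p_{6}.
k=2: 0 + 2634 + 10·46·3 = 4014; k=3: 4600 + 1254 + 10·10·3 = 6154; k=4: 5700 + 924 + 10·11·3 = 6954; k=5: 8780 + 0 + 10·28·3 = 9620.
Minimum: 4014 at k=2.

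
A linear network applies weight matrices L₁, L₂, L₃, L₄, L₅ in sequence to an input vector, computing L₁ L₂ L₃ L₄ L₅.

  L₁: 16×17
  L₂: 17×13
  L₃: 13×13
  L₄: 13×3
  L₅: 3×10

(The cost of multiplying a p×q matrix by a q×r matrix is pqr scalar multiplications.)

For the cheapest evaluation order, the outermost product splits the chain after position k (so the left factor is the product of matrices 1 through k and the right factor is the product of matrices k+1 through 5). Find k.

Adjacent pairs: L₁L₂ = 16·17·13 = 3536; L₂L₃ = 17·13·13 = 2873; L₃L₄ = 13·13·3 = 507; L₄L₅ = 13·3·10 = 390.
Length 3: L₁..L₃: k=1: 0+2873+16·17·13=6409; k=2: 3536+0+16·13·13=6240 → min 6240 | L₂..L₄: k=2: 0+507+17·13·3=1170; k=3: 2873+0+17·13·3=3536 → min 1170 | L₃..L₅: k=3: 0+390+13·13·10=2080; k=4: 507+0+13·3·10=897 → min 897.
Length 4: L₁..L₄: k=1: 0+1170+16·17·3=1986; k=2: 3536+507+16·13·3=4667; k=3: 6240+0+16·13·3=6864 → min 1986 | L₂..L₅: k=2: 0+897+17·13·10=3107; k=3: 2873+390+17·13·10=5473; k=4: 1170+0+17·3·10=1680 → min 1680.
Top-level splits: k=1: (L₁..L₁)·(L₂..L₅) → 0+1680+16·17·10 = 4400; k=2: (L₁..L₂)·(L₃..L₅) → 3536+897+16·13·10 = 6513; k=3: (L₁..L₃)·(L₄..L₅) → 6240+390+16·13·10 = 8710; k=4: (L₁..L₄)·(L₅..L₅) → 1986+0+16·3·10 = 2466.
Best split is after L₄, i.e. k = 4.

4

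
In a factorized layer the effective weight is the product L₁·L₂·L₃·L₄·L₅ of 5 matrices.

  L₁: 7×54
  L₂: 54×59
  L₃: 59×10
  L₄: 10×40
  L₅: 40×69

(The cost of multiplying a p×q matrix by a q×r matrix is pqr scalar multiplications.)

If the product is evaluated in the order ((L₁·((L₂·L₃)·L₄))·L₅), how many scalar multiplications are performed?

(L₂·L₃): 54×59 by 59×10 → 54×10, cost 54·59·10 = 31860
((L₂·L₃)·L₄): 54×10 by 10×40 → 54×40, cost 54·10·40 = 21600; cumulative 53460
(L₁·((L₂·L₃)·L₄)): 7×54 by 54×40 → 7×40, cost 7·54·40 = 15120; cumulative 68580
((L₁·((L₂·L₃)·L₄))·L₅): 7×40 by 40×69 → 7×69, cost 7·40·69 = 19320; cumulative 87900
Total: 87900 scalar multiplications.

87900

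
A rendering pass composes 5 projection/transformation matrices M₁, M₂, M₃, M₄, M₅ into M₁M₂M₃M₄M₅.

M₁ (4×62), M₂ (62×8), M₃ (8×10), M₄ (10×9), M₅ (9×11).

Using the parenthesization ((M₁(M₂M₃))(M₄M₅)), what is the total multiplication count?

8870

(M₂M₃): 62×8 by 8×10 → 62×10, cost 62·8·10 = 4960
(M₁(M₂M₃)): 4×62 by 62×10 → 4×10, cost 4·62·10 = 2480; cumulative 7440
(M₄M₅): 10×9 by 9×11 → 10×11, cost 10·9·11 = 990
((M₁(M₂M₃))(M₄M₅)): 4×10 by 10×11 → 4×11, cost 4·10·11 = 440; cumulative 8870
Total: 8870 scalar multiplications.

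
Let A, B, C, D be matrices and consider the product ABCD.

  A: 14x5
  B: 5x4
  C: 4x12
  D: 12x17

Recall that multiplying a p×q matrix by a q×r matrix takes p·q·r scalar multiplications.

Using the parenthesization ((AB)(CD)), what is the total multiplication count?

2048

(AB): 14×5 by 5×4 → 14×4, cost 14·5·4 = 280
(CD): 4×12 by 12×17 → 4×17, cost 4·12·17 = 816
((AB)(CD)): 14×4 by 4×17 → 14×17, cost 14·4·17 = 952; cumulative 2048
Total: 2048 scalar multiplications.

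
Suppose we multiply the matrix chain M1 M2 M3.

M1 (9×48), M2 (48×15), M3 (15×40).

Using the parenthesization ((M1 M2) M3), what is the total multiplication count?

(M1 M2): 9×48 by 48×15 → 9×15, cost 9·48·15 = 6480
((M1 M2) M3): 9×15 by 15×40 → 9×40, cost 9·15·40 = 5400; cumulative 11880
Total: 11880 scalar multiplications.

11880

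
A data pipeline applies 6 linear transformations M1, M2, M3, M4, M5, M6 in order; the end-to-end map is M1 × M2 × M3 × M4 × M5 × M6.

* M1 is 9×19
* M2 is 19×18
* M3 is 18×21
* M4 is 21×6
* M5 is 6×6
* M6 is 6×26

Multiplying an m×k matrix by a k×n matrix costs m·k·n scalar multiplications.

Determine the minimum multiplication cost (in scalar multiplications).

Adjacent pairs: M1M2 = 9·19·18 = 3078; M2M3 = 19·18·21 = 7182; M3M4 = 18·21·6 = 2268; M4M5 = 21·6·6 = 756; M5M6 = 6·6·26 = 936.
Length 3: M1..M3: k=1: 0+7182+9·19·21=10773; k=2: 3078+0+9·18·21=6480 → min 6480 | M2..M4: k=2: 0+2268+19·18·6=4320; k=3: 7182+0+19·21·6=9576 → min 4320 | M3..M5: k=3: 0+756+18·21·6=3024; k=4: 2268+0+18·6·6=2916 → min 2916 | M4..M6: k=4: 0+936+21·6·26=4212; k=5: 756+0+21·6·26=4032 → min 4032.
Length 4: M1..M4: k=1: 0+4320+9·19·6=5346; k=2: 3078+2268+9·18·6=6318; k=3: 6480+0+9·21·6=7614 → min 5346 | M2..M5: k=2: 0+2916+19·18·6=4968; k=3: 7182+756+19·21·6=10332; k=4: 4320+0+19·6·6=5004 → min 4968 | M3..M6: k=3: 0+4032+18·21·26=13860; k=4: 2268+936+18·6·26=6012; k=5: 2916+0+18·6·26=5724 → min 5724.
Length 5: M1..M5: k=1: 0+4968+9·19·6=5994; k=2: 3078+2916+9·18·6=6966; k=3: 6480+756+9·21·6=8370; k=4: 5346+0+9·6·6=5670 → min 5670 | M2..M6: k=2: 0+5724+19·18·26=14616; k=3: 7182+4032+19·21·26=21588; k=4: 4320+936+19·6·26=8220; k=5: 4968+0+19·6·26=7932 → min 7932.
Length 6: M1..M6: k=1: 0+7932+9·19·26=12378; k=2: 3078+5724+9·18·26=13014; k=3: 6480+4032+9·21·26=15426; k=4: 5346+936+9·6·26=7686; k=5: 5670+0+9·6·26=7074 → min 7074.
Optimal order: (((M1 × (M2 × (M3 × M4))) × M5) × M6) with cost 7074.

7074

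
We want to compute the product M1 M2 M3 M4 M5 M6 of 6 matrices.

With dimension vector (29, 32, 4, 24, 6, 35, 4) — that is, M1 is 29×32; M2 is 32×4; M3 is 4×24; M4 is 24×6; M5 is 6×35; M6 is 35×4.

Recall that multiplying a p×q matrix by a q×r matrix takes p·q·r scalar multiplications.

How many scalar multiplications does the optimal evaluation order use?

5688

Adjacent pairs: M1M2 = 29·32·4 = 3712; M2M3 = 32·4·24 = 3072; M3M4 = 4·24·6 = 576; M4M5 = 24·6·35 = 5040; M5M6 = 6·35·4 = 840.
Length 3: M1..M3: k=1: 0+3072+29·32·24=25344; k=2: 3712+0+29·4·24=6496 → min 6496 | M2..M4: k=2: 0+576+32·4·6=1344; k=3: 3072+0+32·24·6=7680 → min 1344 | M3..M5: k=3: 0+5040+4·24·35=8400; k=4: 576+0+4·6·35=1416 → min 1416 | M4..M6: k=4: 0+840+24·6·4=1416; k=5: 5040+0+24·35·4=8400 → min 1416.
Length 4: M1..M4: k=1: 0+1344+29·32·6=6912; k=2: 3712+576+29·4·6=4984; k=3: 6496+0+29·24·6=10672 → min 4984 | M2..M5: k=2: 0+1416+32·4·35=5896; k=3: 3072+5040+32·24·35=34992; k=4: 1344+0+32·6·35=8064 → min 5896 | M3..M6: k=3: 0+1416+4·24·4=1800; k=4: 576+840+4·6·4=1512; k=5: 1416+0+4·35·4=1976 → min 1512.
Length 5: M1..M5: k=1: 0+5896+29·32·35=38376; k=2: 3712+1416+29·4·35=9188; k=3: 6496+5040+29·24·35=35896; k=4: 4984+0+29·6·35=11074 → min 9188 | M2..M6: k=2: 0+1512+32·4·4=2024; k=3: 3072+1416+32·24·4=7560; k=4: 1344+840+32·6·4=2952; k=5: 5896+0+32·35·4=10376 → min 2024.
Length 6: M1..M6: k=1: 0+2024+29·32·4=5736; k=2: 3712+1512+29·4·4=5688; k=3: 6496+1416+29·24·4=10696; k=4: 4984+840+29·6·4=6520; k=5: 9188+0+29·35·4=13248 → min 5688.
Optimal order: ((M1 M2) ((M3 M4) (M5 M6))) with cost 5688.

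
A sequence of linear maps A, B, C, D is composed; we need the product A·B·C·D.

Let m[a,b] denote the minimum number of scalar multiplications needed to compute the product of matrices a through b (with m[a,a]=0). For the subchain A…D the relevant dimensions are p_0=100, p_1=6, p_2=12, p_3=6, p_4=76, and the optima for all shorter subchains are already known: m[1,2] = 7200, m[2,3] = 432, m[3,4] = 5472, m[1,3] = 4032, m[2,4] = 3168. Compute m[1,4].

m[1,4] = min over k∈[1,3] of m[1,k]+m[k+1,4]+p_{0}·p_k·p_{4}.
k=1: 0 + 3168 + 100·6·76 = 48768; k=2: 7200 + 5472 + 100·12·76 = 103872; k=3: 4032 + 0 + 100·6·76 = 49632.
Minimum: 48768 at k=1.

48768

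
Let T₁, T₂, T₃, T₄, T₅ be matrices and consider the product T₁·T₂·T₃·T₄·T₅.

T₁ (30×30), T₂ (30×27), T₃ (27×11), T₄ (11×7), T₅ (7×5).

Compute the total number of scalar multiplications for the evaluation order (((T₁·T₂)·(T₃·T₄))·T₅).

(T₁·T₂): 30×30 by 30×27 → 30×27, cost 30·30·27 = 24300
(T₃·T₄): 27×11 by 11×7 → 27×7, cost 27·11·7 = 2079
((T₁·T₂)·(T₃·T₄)): 30×27 by 27×7 → 30×7, cost 30·27·7 = 5670; cumulative 32049
(((T₁·T₂)·(T₃·T₄))·T₅): 30×7 by 7×5 → 30×5, cost 30·7·5 = 1050; cumulative 33099
Total: 33099 scalar multiplications.

33099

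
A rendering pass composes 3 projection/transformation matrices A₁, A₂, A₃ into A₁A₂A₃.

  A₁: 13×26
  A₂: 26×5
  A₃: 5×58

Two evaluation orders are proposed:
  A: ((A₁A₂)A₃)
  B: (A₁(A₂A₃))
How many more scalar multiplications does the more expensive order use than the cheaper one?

21684

Order A = ((A₁A₂)A₃): (A₁A₂): 13×26 by 26×5 → 13×5, cost 13·26·5 = 1690; ((A₁A₂)A₃): 13×5 by 5×58 → 13×58, cost 13·5·58 = 3770; cumulative 5460. Total 5460.
Order B = (A₁(A₂A₃)): (A₂A₃): 26×5 by 5×58 → 26×58, cost 26·5·58 = 7540; (A₁(A₂A₃)): 13×26 by 26×58 → 13×58, cost 13·26·58 = 19604; cumulative 27144. Total 27144.
Difference: |5460 − 27144| = 21684.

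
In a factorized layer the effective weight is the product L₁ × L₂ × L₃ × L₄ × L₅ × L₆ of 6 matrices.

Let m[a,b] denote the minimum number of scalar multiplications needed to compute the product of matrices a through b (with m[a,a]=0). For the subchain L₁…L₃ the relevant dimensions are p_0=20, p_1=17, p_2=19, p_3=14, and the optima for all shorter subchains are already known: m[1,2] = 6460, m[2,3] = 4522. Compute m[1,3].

9282

m[1,3] = min over k∈[1,2] of m[1,k]+m[k+1,3]+p_{0}·p_k·p_{3}.
k=1: 0 + 4522 + 20·17·14 = 9282; k=2: 6460 + 0 + 20·19·14 = 11780.
Minimum: 9282 at k=1.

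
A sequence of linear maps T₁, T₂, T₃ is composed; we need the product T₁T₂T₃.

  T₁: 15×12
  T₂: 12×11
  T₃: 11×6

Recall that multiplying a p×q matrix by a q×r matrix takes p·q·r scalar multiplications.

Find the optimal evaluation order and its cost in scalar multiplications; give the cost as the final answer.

(T₁(T₂T₃)): cost 1872.
((T₁T₂)T₃): cost 2970.
Optimal: (T₁(T₂T₃)) with cost 1872.

1872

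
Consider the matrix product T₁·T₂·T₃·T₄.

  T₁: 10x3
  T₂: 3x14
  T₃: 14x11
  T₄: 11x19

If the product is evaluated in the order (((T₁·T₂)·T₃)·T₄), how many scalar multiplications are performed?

4050

(T₁·T₂): 10×3 by 3×14 → 10×14, cost 10·3·14 = 420
((T₁·T₂)·T₃): 10×14 by 14×11 → 10×11, cost 10·14·11 = 1540; cumulative 1960
(((T₁·T₂)·T₃)·T₄): 10×11 by 11×19 → 10×19, cost 10·11·19 = 2090; cumulative 4050
Total: 4050 scalar multiplications.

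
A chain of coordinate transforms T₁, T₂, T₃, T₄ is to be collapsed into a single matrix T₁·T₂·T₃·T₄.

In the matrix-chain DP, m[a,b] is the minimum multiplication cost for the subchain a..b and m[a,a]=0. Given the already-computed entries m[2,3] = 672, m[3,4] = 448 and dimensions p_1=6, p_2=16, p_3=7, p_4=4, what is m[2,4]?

832

m[2,4] = min over k∈[2,3] of m[2,k]+m[k+1,4]+p_{1}·p_k·p_{4}.
k=2: 0 + 448 + 6·16·4 = 832; k=3: 672 + 0 + 6·7·4 = 840.
Minimum: 832 at k=2.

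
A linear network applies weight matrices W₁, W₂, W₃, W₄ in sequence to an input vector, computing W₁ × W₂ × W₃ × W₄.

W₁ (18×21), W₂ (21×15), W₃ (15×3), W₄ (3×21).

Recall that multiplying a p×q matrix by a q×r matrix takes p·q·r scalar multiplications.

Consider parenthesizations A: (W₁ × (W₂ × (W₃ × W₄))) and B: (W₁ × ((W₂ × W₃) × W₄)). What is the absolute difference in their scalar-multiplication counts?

Order A = (W₁ × (W₂ × (W₃ × W₄))): (W₃ × W₄): 15×3 by 3×21 → 15×21, cost 15·3·21 = 945; (W₂ × (W₃ × W₄)): 21×15 by 15×21 → 21×21, cost 21·15·21 = 6615; cumulative 7560; (W₁ × (W₂ × (W₃ × W₄))): 18×21 by 21×21 → 18×21, cost 18·21·21 = 7938; cumulative 15498. Total 15498.
Order B = (W₁ × ((W₂ × W₃) × W₄)): (W₂ × W₃): 21×15 by 15×3 → 21×3, cost 21·15·3 = 945; ((W₂ × W₃) × W₄): 21×3 by 3×21 → 21×21, cost 21·3·21 = 1323; cumulative 2268; (W₁ × ((W₂ × W₃) × W₄)): 18×21 by 21×21 → 18×21, cost 18·21·21 = 7938; cumulative 10206. Total 10206.
Difference: |15498 − 10206| = 5292.

5292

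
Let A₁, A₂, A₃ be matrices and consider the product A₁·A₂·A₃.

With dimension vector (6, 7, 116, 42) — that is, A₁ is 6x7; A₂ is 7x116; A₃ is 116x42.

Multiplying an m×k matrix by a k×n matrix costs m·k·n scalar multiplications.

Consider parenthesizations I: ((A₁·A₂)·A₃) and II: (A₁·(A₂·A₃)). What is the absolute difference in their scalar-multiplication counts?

Order I = ((A₁·A₂)·A₃): (A₁·A₂): 6×7 by 7×116 → 6×116, cost 6·7·116 = 4872; ((A₁·A₂)·A₃): 6×116 by 116×42 → 6×42, cost 6·116·42 = 29232; cumulative 34104. Total 34104.
Order II = (A₁·(A₂·A₃)): (A₂·A₃): 7×116 by 116×42 → 7×42, cost 7·116·42 = 34104; (A₁·(A₂·A₃)): 6×7 by 7×42 → 6×42, cost 6·7·42 = 1764; cumulative 35868. Total 35868.
Difference: |34104 − 35868| = 1764.

1764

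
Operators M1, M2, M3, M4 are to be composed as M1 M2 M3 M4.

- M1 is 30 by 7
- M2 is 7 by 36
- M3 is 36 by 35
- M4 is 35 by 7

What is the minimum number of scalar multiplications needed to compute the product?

Adjacent pairs: M1M2 = 30·7·36 = 7560; M2M3 = 7·36·35 = 8820; M3M4 = 36·35·7 = 8820.
Length 3: M1..M3: k=1: 0+8820+30·7·35=16170; k=2: 7560+0+30·36·35=45360 → min 16170 | M2..M4: k=2: 0+8820+7·36·7=10584; k=3: 8820+0+7·35·7=10535 → min 10535.
Length 4: M1..M4: k=1: 0+10535+30·7·7=12005; k=2: 7560+8820+30·36·7=23940; k=3: 16170+0+30·35·7=23520 → min 12005.
Optimal order: (M1 ((M2 M3) M4)) with cost 12005.

12005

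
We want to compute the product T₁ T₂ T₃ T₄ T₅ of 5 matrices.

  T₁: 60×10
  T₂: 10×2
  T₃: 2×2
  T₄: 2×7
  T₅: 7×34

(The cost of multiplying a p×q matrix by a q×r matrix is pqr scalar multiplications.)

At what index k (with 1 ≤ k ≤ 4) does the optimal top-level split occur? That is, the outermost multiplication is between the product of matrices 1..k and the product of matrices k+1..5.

2

Adjacent pairs: T₁T₂ = 60·10·2 = 1200; T₂T₃ = 10·2·2 = 40; T₃T₄ = 2·2·7 = 28; T₄T₅ = 2·7·34 = 476.
Length 3: T₁..T₃: k=1: 0+40+60·10·2=1240; k=2: 1200+0+60·2·2=1440 → min 1240 | T₂..T₄: k=2: 0+28+10·2·7=168; k=3: 40+0+10·2·7=180 → min 168 | T₃..T₅: k=3: 0+476+2·2·34=612; k=4: 28+0+2·7·34=504 → min 504.
Length 4: T₁..T₄: k=1: 0+168+60·10·7=4368; k=2: 1200+28+60·2·7=2068; k=3: 1240+0+60·2·7=2080 → min 2068 | T₂..T₅: k=2: 0+504+10·2·34=1184; k=3: 40+476+10·2·34=1196; k=4: 168+0+10·7·34=2548 → min 1184.
Top-level splits: k=1: (T₁..T₁)·(T₂..T₅) → 0+1184+60·10·34 = 21584; k=2: (T₁..T₂)·(T₃..T₅) → 1200+504+60·2·34 = 5784; k=3: (T₁..T₃)·(T₄..T₅) → 1240+476+60·2·34 = 5796; k=4: (T₁..T₄)·(T₅..T₅) → 2068+0+60·7·34 = 16348.
Best split is after T₂, i.e. k = 2.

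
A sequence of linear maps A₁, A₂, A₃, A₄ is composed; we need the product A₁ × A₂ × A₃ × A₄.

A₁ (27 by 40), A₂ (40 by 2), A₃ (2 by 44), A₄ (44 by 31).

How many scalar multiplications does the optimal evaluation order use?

Adjacent pairs: A₁A₂ = 27·40·2 = 2160; A₂A₃ = 40·2·44 = 3520; A₃A₄ = 2·44·31 = 2728.
Length 3: A₁..A₃: k=1: 0+3520+27·40·44=51040; k=2: 2160+0+27·2·44=4536 → min 4536 | A₂..A₄: k=2: 0+2728+40·2·31=5208; k=3: 3520+0+40·44·31=58080 → min 5208.
Length 4: A₁..A₄: k=1: 0+5208+27·40·31=38688; k=2: 2160+2728+27·2·31=6562; k=3: 4536+0+27·44·31=41364 → min 6562.
Optimal order: ((A₁ × A₂) × (A₃ × A₄)) with cost 6562.

6562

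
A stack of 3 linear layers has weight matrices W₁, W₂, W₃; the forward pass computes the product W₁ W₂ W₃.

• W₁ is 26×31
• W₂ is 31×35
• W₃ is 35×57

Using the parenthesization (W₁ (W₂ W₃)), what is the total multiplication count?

(W₂ W₃): 31×35 by 35×57 → 31×57, cost 31·35·57 = 61845
(W₁ (W₂ W₃)): 26×31 by 31×57 → 26×57, cost 26·31·57 = 45942; cumulative 107787
Total: 107787 scalar multiplications.

107787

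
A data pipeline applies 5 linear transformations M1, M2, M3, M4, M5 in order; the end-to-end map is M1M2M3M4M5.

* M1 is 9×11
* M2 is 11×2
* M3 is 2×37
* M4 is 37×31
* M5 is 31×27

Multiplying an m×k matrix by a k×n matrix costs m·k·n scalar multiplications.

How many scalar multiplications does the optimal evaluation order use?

Adjacent pairs: M1M2 = 9·11·2 = 198; M2M3 = 11·2·37 = 814; M3M4 = 2·37·31 = 2294; M4M5 = 37·31·27 = 30969.
Length 3: M1..M3: k=1: 0+814+9·11·37=4477; k=2: 198+0+9·2·37=864 → min 864 | M2..M4: k=2: 0+2294+11·2·31=2976; k=3: 814+0+11·37·31=13431 → min 2976 | M3..M5: k=3: 0+30969+2·37·27=32967; k=4: 2294+0+2·31·27=3968 → min 3968.
Length 4: M1..M4: k=1: 0+2976+9·11·31=6045; k=2: 198+2294+9·2·31=3050; k=3: 864+0+9·37·31=11187 → min 3050 | M2..M5: k=2: 0+3968+11·2·27=4562; k=3: 814+30969+11·37·27=42772; k=4: 2976+0+11·31·27=12183 → min 4562.
Length 5: M1..M5: k=1: 0+4562+9·11·27=7235; k=2: 198+3968+9·2·27=4652; k=3: 864+30969+9·37·27=40824; k=4: 3050+0+9·31·27=10583 → min 4652.
Optimal order: ((M1M2)((M3M4)M5)) with cost 4652.

4652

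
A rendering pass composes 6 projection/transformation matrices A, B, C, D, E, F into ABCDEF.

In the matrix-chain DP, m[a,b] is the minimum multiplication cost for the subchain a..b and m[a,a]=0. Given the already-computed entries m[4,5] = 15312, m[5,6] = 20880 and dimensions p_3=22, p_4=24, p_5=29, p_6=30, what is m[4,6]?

m[4,6] = min over k∈[4,5] of m[4,k]+m[k+1,6]+p_{3}·p_k·p_{6}.
k=4: 0 + 20880 + 22·24·30 = 36720; k=5: 15312 + 0 + 22·29·30 = 34452.
Minimum: 34452 at k=5.

34452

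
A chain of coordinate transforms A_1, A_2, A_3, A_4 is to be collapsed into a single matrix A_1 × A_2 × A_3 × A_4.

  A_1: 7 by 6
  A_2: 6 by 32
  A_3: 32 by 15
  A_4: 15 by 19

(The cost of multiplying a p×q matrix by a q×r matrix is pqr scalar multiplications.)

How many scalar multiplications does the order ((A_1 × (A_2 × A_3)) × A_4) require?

(A_2 × A_3): 6×32 by 32×15 → 6×15, cost 6·32·15 = 2880
(A_1 × (A_2 × A_3)): 7×6 by 6×15 → 7×15, cost 7·6·15 = 630; cumulative 3510
((A_1 × (A_2 × A_3)) × A_4): 7×15 by 15×19 → 7×19, cost 7·15·19 = 1995; cumulative 5505
Total: 5505 scalar multiplications.

5505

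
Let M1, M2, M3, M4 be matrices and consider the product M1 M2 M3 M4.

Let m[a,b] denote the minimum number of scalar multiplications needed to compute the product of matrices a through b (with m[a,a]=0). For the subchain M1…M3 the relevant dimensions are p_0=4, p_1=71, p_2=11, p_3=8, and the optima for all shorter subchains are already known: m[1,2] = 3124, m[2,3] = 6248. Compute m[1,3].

3476

m[1,3] = min over k∈[1,2] of m[1,k]+m[k+1,3]+p_{0}·p_k·p_{3}.
k=1: 0 + 6248 + 4·71·8 = 8520; k=2: 3124 + 0 + 4·11·8 = 3476.
Minimum: 3476 at k=2.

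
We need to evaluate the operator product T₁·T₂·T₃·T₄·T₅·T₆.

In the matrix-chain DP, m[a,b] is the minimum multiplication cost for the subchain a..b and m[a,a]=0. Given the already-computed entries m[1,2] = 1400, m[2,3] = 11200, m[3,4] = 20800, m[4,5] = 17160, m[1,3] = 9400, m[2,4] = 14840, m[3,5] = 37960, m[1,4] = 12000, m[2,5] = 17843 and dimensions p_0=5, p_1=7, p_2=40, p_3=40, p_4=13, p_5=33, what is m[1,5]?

14145

m[1,5] = min over k∈[1,4] of m[1,k]+m[k+1,5]+p_{0}·p_k·p_{5}.
k=1: 0 + 17843 + 5·7·33 = 18998; k=2: 1400 + 37960 + 5·40·33 = 45960; k=3: 9400 + 17160 + 5·40·33 = 33160; k=4: 12000 + 0 + 5·13·33 = 14145.
Minimum: 14145 at k=4.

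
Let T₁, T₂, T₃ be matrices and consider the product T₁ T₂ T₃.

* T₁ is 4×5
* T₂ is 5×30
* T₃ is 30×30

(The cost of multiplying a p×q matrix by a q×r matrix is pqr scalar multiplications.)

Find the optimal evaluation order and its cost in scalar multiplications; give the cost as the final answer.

4200

(T₁ (T₂ T₃)): cost 5100.
((T₁ T₂) T₃): cost 4200.
Optimal: ((T₁ T₂) T₃) with cost 4200.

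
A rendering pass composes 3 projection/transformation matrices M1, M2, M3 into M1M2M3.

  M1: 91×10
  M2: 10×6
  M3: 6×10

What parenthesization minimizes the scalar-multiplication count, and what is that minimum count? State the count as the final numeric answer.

(M1(M2M3)): cost 9700.
((M1M2)M3): cost 10920.
Optimal: (M1(M2M3)) with cost 9700.

9700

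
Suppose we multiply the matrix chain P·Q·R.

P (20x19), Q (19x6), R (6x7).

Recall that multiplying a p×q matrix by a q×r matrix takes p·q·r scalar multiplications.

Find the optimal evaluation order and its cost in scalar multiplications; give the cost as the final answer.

3120

(P·(Q·R)): cost 3458.
((P·Q)·R): cost 3120.
Optimal: ((P·Q)·R) with cost 3120.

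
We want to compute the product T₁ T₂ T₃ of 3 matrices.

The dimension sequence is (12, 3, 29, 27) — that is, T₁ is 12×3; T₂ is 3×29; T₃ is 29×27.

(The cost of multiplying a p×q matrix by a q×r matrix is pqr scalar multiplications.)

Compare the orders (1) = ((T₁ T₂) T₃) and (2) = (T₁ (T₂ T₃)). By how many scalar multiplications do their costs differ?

7119

Order (1) = ((T₁ T₂) T₃): (T₁ T₂): 12×3 by 3×29 → 12×29, cost 12·3·29 = 1044; ((T₁ T₂) T₃): 12×29 by 29×27 → 12×27, cost 12·29·27 = 9396; cumulative 10440. Total 10440.
Order (2) = (T₁ (T₂ T₃)): (T₂ T₃): 3×29 by 29×27 → 3×27, cost 3·29·27 = 2349; (T₁ (T₂ T₃)): 12×3 by 3×27 → 12×27, cost 12·3·27 = 972; cumulative 3321. Total 3321.
Difference: |10440 − 3321| = 7119.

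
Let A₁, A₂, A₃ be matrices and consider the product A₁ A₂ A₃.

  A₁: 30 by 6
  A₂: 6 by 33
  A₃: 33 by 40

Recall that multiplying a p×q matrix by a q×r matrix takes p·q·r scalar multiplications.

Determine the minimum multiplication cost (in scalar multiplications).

15120

Order (A₁ (A₂ A₃)): (A₂ A₃): 6×33 by 33×40 → 6×40, cost 6·33·40 = 7920; (A₁ (A₂ A₃)): 30×6 by 6×40 → 30×40, cost 30·6·40 = 7200; cumulative 15120. Total 15120.
Order ((A₁ A₂) A₃): (A₁ A₂): 30×6 by 6×33 → 30×33, cost 30·6·33 = 5940; ((A₁ A₂) A₃): 30×33 by 33×40 → 30×40, cost 30·33·40 = 39600; cumulative 45540. Total 45540.
Minimum: 15120.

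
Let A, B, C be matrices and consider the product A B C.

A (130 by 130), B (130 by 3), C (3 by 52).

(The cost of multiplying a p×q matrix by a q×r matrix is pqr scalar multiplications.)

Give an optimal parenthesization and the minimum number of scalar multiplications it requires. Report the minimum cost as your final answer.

70980

(A (B C)): cost 899080.
((A B) C): cost 70980.
Optimal: ((A B) C) with cost 70980.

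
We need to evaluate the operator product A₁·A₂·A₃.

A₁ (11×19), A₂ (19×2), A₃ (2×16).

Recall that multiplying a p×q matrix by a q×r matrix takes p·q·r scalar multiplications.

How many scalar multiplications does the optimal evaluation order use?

770

Order (A₁·(A₂·A₃)): (A₂·A₃): 19×2 by 2×16 → 19×16, cost 19·2·16 = 608; (A₁·(A₂·A₃)): 11×19 by 19×16 → 11×16, cost 11·19·16 = 3344; cumulative 3952. Total 3952.
Order ((A₁·A₂)·A₃): (A₁·A₂): 11×19 by 19×2 → 11×2, cost 11·19·2 = 418; ((A₁·A₂)·A₃): 11×2 by 2×16 → 11×16, cost 11·2·16 = 352; cumulative 770. Total 770.
Minimum: 770.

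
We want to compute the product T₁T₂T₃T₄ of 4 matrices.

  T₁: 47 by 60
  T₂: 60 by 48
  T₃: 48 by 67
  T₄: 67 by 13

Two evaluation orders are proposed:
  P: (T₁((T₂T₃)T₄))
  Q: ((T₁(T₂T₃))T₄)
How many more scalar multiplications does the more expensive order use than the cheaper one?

Order P = (T₁((T₂T₃)T₄)): (T₂T₃): 60×48 by 48×67 → 60×67, cost 60·48·67 = 192960; ((T₂T₃)T₄): 60×67 by 67×13 → 60×13, cost 60·67·13 = 52260; cumulative 245220; (T₁((T₂T₃)T₄)): 47×60 by 60×13 → 47×13, cost 47·60·13 = 36660; cumulative 281880. Total 281880.
Order Q = ((T₁(T₂T₃))T₄): (T₂T₃): 60×48 by 48×67 → 60×67, cost 60·48·67 = 192960; (T₁(T₂T₃)): 47×60 by 60×67 → 47×67, cost 47·60·67 = 188940; cumulative 381900; ((T₁(T₂T₃))T₄): 47×67 by 67×13 → 47×13, cost 47·67·13 = 40937; cumulative 422837. Total 422837.
Difference: |281880 − 422837| = 140957.

140957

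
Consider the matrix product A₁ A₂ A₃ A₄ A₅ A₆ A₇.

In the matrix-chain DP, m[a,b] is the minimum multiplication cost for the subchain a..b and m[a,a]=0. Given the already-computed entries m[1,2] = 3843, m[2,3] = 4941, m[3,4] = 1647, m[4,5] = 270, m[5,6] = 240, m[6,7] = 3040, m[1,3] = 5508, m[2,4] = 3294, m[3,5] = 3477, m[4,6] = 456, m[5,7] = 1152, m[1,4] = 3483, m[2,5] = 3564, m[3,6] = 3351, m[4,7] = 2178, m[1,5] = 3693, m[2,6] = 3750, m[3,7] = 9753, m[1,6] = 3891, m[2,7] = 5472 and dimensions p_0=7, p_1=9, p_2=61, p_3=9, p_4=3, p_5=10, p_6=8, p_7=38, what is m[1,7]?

5433

m[1,7] = min over k∈[1,6] of m[1,k]+m[k+1,7]+p_{0}·p_k·p_{7}.
k=1: 0 + 5472 + 7·9·38 = 7866; k=2: 3843 + 9753 + 7·61·38 = 29822; k=3: 5508 + 2178 + 7·9·38 = 10080; k=4: 3483 + 1152 + 7·3·38 = 5433; k=5: 3693 + 3040 + 7·10·38 = 9393; k=6: 3891 + 0 + 7·8·38 = 6019.
Minimum: 5433 at k=4.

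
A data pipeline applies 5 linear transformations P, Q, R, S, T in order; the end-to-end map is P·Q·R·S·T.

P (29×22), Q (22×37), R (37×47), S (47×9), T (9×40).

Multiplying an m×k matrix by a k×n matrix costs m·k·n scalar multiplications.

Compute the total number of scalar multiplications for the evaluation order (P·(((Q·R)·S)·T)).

(Q·R): 22×37 by 37×47 → 22×47, cost 22·37·47 = 38258
((Q·R)·S): 22×47 by 47×9 → 22×9, cost 22·47·9 = 9306; cumulative 47564
(((Q·R)·S)·T): 22×9 by 9×40 → 22×40, cost 22·9·40 = 7920; cumulative 55484
(P·(((Q·R)·S)·T)): 29×22 by 22×40 → 29×40, cost 29·22·40 = 25520; cumulative 81004
Total: 81004 scalar multiplications.

81004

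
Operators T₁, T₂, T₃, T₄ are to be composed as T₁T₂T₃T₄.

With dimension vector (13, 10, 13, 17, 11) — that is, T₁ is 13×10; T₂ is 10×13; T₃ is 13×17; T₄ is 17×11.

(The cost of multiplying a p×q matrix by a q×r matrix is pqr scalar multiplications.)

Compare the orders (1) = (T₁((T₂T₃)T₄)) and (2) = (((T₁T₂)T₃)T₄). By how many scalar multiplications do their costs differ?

Order (1) = (T₁((T₂T₃)T₄)): (T₂T₃): 10×13 by 13×17 → 10×17, cost 10·13·17 = 2210; ((T₂T₃)T₄): 10×17 by 17×11 → 10×11, cost 10·17·11 = 1870; cumulative 4080; (T₁((T₂T₃)T₄)): 13×10 by 10×11 → 13×11, cost 13·10·11 = 1430; cumulative 5510. Total 5510.
Order (2) = (((T₁T₂)T₃)T₄): (T₁T₂): 13×10 by 10×13 → 13×13, cost 13·10·13 = 1690; ((T₁T₂)T₃): 13×13 by 13×17 → 13×17, cost 13·13·17 = 2873; cumulative 4563; (((T₁T₂)T₃)T₄): 13×17 by 17×11 → 13×11, cost 13·17·11 = 2431; cumulative 6994. Total 6994.
Difference: |5510 − 6994| = 1484.

1484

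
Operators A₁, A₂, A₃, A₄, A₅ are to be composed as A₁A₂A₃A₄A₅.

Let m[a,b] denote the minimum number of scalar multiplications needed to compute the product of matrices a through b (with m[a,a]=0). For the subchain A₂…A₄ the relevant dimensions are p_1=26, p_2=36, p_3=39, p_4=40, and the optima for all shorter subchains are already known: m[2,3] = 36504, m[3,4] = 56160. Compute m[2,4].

77064

m[2,4] = min over k∈[2,3] of m[2,k]+m[k+1,4]+p_{1}·p_k·p_{4}.
k=2: 0 + 56160 + 26·36·40 = 93600; k=3: 36504 + 0 + 26·39·40 = 77064.
Minimum: 77064 at k=3.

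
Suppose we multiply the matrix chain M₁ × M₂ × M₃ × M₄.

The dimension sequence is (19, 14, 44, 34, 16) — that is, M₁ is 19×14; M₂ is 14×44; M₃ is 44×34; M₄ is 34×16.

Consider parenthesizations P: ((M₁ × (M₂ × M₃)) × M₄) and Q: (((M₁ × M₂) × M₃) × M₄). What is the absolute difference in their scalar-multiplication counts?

10140

Order P = ((M₁ × (M₂ × M₃)) × M₄): (M₂ × M₃): 14×44 by 44×34 → 14×34, cost 14·44·34 = 20944; (M₁ × (M₂ × M₃)): 19×14 by 14×34 → 19×34, cost 19·14·34 = 9044; cumulative 29988; ((M₁ × (M₂ × M₃)) × M₄): 19×34 by 34×16 → 19×16, cost 19·34·16 = 10336; cumulative 40324. Total 40324.
Order Q = (((M₁ × M₂) × M₃) × M₄): (M₁ × M₂): 19×14 by 14×44 → 19×44, cost 19·14·44 = 11704; ((M₁ × M₂) × M₃): 19×44 by 44×34 → 19×34, cost 19·44·34 = 28424; cumulative 40128; (((M₁ × M₂) × M₃) × M₄): 19×34 by 34×16 → 19×16, cost 19·34·16 = 10336; cumulative 50464. Total 50464.
Difference: |40324 − 50464| = 10140.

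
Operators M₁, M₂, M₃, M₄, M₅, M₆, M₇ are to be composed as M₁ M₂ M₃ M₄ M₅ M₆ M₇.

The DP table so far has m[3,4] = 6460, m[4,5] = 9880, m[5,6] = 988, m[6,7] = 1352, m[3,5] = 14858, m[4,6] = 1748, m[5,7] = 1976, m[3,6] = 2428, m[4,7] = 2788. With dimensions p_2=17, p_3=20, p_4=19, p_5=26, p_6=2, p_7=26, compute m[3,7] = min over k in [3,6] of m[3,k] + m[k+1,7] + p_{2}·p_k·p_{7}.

m[3,7] = min over k∈[3,6] of m[3,k]+m[k+1,7]+p_{2}·p_k·p_{7}.
k=3: 0 + 2788 + 17·20·26 = 11628; k=4: 6460 + 1976 + 17·19·26 = 16834; k=5: 14858 + 1352 + 17·26·26 = 27702; k=6: 2428 + 0 + 17·2·26 = 3312.
Minimum: 3312 at k=6.

3312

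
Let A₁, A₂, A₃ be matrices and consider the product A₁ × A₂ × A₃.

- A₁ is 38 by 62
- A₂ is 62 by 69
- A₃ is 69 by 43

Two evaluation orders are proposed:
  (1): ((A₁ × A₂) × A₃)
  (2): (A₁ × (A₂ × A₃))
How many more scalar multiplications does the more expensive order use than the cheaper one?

9952

Order (1) = ((A₁ × A₂) × A₃): (A₁ × A₂): 38×62 by 62×69 → 38×69, cost 38·62·69 = 162564; ((A₁ × A₂) × A₃): 38×69 by 69×43 → 38×43, cost 38·69·43 = 112746; cumulative 275310. Total 275310.
Order (2) = (A₁ × (A₂ × A₃)): (A₂ × A₃): 62×69 by 69×43 → 62×43, cost 62·69·43 = 183954; (A₁ × (A₂ × A₃)): 38×62 by 62×43 → 38×43, cost 38·62·43 = 101308; cumulative 285262. Total 285262.
Difference: |275310 − 285262| = 9952.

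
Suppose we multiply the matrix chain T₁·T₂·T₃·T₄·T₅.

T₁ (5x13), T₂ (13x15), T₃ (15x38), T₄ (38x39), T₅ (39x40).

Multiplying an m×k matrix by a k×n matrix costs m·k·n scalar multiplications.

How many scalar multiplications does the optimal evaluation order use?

Adjacent pairs: T₁T₂ = 5·13·15 = 975; T₂T₃ = 13·15·38 = 7410; T₃T₄ = 15·38·39 = 22230; T₄T₅ = 38·39·40 = 59280.
Length 3: T₁..T₃: k=1: 0+7410+5·13·38=9880; k=2: 975+0+5·15·38=3825 → min 3825 | T₂..T₄: k=2: 0+22230+13·15·39=29835; k=3: 7410+0+13·38·39=26676 → min 26676 | T₃..T₅: k=3: 0+59280+15·38·40=82080; k=4: 22230+0+15·39·40=45630 → min 45630.
Length 4: T₁..T₄: k=1: 0+26676+5·13·39=29211; k=2: 975+22230+5·15·39=26130; k=3: 3825+0+5·38·39=11235 → min 11235 | T₂..T₅: k=2: 0+45630+13·15·40=53430; k=3: 7410+59280+13·38·40=86450; k=4: 26676+0+13·39·40=46956 → min 46956.
Length 5: T₁..T₅: k=1: 0+46956+5·13·40=49556; k=2: 975+45630+5·15·40=49605; k=3: 3825+59280+5·38·40=70705; k=4: 11235+0+5·39·40=19035 → min 19035.
Optimal order: ((((T₁·T₂)·T₃)·T₄)·T₅) with cost 19035.

19035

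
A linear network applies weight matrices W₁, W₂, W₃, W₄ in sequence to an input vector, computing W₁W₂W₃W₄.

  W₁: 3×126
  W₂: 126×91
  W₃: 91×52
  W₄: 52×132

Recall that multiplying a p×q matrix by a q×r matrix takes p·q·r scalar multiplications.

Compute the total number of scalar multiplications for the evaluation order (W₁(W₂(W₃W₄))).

(W₃W₄): 91×52 by 52×132 → 91×132, cost 91·52·132 = 624624
(W₂(W₃W₄)): 126×91 by 91×132 → 126×132, cost 126·91·132 = 1513512; cumulative 2138136
(W₁(W₂(W₃W₄))): 3×126 by 126×132 → 3×132, cost 3·126·132 = 49896; cumulative 2188032
Total: 2188032 scalar multiplications.

2188032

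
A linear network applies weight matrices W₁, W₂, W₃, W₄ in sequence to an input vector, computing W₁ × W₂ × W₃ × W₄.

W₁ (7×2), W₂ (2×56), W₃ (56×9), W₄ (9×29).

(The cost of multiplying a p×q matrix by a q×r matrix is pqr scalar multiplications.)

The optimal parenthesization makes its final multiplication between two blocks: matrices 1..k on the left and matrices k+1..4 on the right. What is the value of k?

1

Adjacent pairs: W₁W₂ = 7·2·56 = 784; W₂W₃ = 2·56·9 = 1008; W₃W₄ = 56·9·29 = 14616.
Length 3: W₁..W₃: k=1: 0+1008+7·2·9=1134; k=2: 784+0+7·56·9=4312 → min 1134 | W₂..W₄: k=2: 0+14616+2·56·29=17864; k=3: 1008+0+2·9·29=1530 → min 1530.
Top-level splits: k=1: (W₁..W₁)·(W₂..W₄) → 0+1530+7·2·29 = 1936; k=2: (W₁..W₂)·(W₃..W₄) → 784+14616+7·56·29 = 26768; k=3: (W₁..W₃)·(W₄..W₄) → 1134+0+7·9·29 = 2961.
Best split is after W₁, i.e. k = 1.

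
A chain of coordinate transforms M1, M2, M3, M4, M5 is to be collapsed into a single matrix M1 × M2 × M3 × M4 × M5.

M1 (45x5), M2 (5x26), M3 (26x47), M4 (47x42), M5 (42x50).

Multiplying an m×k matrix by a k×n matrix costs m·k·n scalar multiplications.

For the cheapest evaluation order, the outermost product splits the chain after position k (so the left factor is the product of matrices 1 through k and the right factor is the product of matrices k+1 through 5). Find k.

1

Adjacent pairs: M1M2 = 45·5·26 = 5850; M2M3 = 5·26·47 = 6110; M3M4 = 26·47·42 = 51324; M4M5 = 47·42·50 = 98700.
Length 3: M1..M3: k=1: 0+6110+45·5·47=16685; k=2: 5850+0+45·26·47=60840 → min 16685 | M2..M4: k=2: 0+51324+5·26·42=56784; k=3: 6110+0+5·47·42=15980 → min 15980 | M3..M5: k=3: 0+98700+26·47·50=159800; k=4: 51324+0+26·42·50=105924 → min 105924.
Length 4: M1..M4: k=1: 0+15980+45·5·42=25430; k=2: 5850+51324+45·26·42=106314; k=3: 16685+0+45·47·42=105515 → min 25430 | M2..M5: k=2: 0+105924+5·26·50=112424; k=3: 6110+98700+5·47·50=116560; k=4: 15980+0+5·42·50=26480 → min 26480.
Top-level splits: k=1: (M1..M1)·(M2..M5) → 0+26480+45·5·50 = 37730; k=2: (M1..M2)·(M3..M5) → 5850+105924+45·26·50 = 170274; k=3: (M1..M3)·(M4..M5) → 16685+98700+45·47·50 = 221135; k=4: (M1..M4)·(M5..M5) → 25430+0+45·42·50 = 119930.
Best split is after M1, i.e. k = 1.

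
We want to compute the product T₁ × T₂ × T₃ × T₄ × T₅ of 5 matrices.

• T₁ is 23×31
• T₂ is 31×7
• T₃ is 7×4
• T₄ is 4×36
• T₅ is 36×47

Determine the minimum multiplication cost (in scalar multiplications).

Adjacent pairs: T₁T₂ = 23·31·7 = 4991; T₂T₃ = 31·7·4 = 868; T₃T₄ = 7·4·36 = 1008; T₄T₅ = 4·36·47 = 6768.
Length 3: T₁..T₃: k=1: 0+868+23·31·4=3720; k=2: 4991+0+23·7·4=5635 → min 3720 | T₂..T₄: k=2: 0+1008+31·7·36=8820; k=3: 868+0+31·4·36=5332 → min 5332 | T₃..T₅: k=3: 0+6768+7·4·47=8084; k=4: 1008+0+7·36·47=12852 → min 8084.
Length 4: T₁..T₄: k=1: 0+5332+23·31·36=31000; k=2: 4991+1008+23·7·36=11795; k=3: 3720+0+23·4·36=7032 → min 7032 | T₂..T₅: k=2: 0+8084+31·7·47=18283; k=3: 868+6768+31·4·47=13464; k=4: 5332+0+31·36·47=57784 → min 13464.
Length 5: T₁..T₅: k=1: 0+13464+23·31·47=46975; k=2: 4991+8084+23·7·47=20642; k=3: 3720+6768+23·4·47=14812; k=4: 7032+0+23·36·47=45948 → min 14812.
Optimal order: ((T₁ × (T₂ × T₃)) × (T₄ × T₅)) with cost 14812.

14812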